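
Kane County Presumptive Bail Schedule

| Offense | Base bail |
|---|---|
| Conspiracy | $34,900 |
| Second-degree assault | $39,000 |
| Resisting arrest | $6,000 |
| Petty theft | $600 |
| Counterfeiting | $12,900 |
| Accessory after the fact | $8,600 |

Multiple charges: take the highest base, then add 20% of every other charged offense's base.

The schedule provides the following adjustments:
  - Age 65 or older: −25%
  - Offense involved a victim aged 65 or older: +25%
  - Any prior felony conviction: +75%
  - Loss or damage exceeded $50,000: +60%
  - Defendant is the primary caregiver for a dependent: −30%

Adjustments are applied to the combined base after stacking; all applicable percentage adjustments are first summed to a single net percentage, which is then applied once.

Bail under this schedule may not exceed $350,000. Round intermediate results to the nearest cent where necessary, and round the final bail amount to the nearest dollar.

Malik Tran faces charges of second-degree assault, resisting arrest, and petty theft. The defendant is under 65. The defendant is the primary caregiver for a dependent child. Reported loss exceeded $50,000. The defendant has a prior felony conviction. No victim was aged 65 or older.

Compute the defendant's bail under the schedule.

$82,656

Base amounts from the schedule: second-degree assault $39,000; resisting arrest $6,000; petty theft $600.
Stacking rule: highest base plus 20% of each additional charge. Highest is second-degree assault at $39,000. Additional: $6,000 × 20% = $1,200; $600 × 20% = $120. Combined base = $39,000 + $1,320 = $40,320.
Net percentage adjustment: +75% +60% −30% = +105%. $40,320 × 2.05 = $82,656.
$82,656 is within the $350,000 maximum.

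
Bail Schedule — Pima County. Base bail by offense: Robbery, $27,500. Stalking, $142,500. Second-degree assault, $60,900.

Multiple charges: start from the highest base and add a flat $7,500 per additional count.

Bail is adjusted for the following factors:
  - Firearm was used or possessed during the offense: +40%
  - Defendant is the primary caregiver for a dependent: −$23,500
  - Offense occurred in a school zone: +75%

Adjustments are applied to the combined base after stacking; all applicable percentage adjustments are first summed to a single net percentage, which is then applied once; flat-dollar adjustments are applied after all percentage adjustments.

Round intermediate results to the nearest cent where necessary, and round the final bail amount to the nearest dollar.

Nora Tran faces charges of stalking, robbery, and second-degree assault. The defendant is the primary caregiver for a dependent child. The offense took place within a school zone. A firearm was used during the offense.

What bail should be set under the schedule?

Base amounts from the schedule: stalking $142,500; robbery $27,500; second-degree assault $60,900.
Stacking rule: highest base plus $7,500 per additional charge. Highest is stalking at $142,500; 2 additional charges → +$15,000. Combined base = $157,500.
Net percentage adjustment: +40% +75% = +115%. $157,500 × 2.15 = $338,625.
Defendant is the primary caregiver for a dependent (−$23,500 flat): $338,625 − $23,500 = $315,125.

$315,125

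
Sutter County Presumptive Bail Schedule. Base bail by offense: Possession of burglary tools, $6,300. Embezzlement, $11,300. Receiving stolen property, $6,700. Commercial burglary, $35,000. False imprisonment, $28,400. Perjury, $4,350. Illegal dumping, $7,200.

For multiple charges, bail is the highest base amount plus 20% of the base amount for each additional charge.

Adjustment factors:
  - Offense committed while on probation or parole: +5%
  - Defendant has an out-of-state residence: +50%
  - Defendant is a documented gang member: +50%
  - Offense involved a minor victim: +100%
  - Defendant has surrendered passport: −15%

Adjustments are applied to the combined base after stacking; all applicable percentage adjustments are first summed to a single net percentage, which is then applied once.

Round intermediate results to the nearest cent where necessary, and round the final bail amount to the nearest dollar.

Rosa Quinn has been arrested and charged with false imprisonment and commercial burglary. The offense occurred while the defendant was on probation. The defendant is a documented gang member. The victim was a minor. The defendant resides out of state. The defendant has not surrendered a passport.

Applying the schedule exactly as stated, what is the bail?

$124,074

Base amounts from the schedule: false imprisonment $28,400; commercial burglary $35,000.
Stacking rule: highest base plus 20% of each additional charge. Highest is commercial burglary at $35,000. Additional: $28,400 × 20% = $5,680. Combined base = $35,000 + $5,680 = $40,680.
Net percentage adjustment: +5% +50% +50% +100% = +205%. $40,680 × 3.05 = $124,074.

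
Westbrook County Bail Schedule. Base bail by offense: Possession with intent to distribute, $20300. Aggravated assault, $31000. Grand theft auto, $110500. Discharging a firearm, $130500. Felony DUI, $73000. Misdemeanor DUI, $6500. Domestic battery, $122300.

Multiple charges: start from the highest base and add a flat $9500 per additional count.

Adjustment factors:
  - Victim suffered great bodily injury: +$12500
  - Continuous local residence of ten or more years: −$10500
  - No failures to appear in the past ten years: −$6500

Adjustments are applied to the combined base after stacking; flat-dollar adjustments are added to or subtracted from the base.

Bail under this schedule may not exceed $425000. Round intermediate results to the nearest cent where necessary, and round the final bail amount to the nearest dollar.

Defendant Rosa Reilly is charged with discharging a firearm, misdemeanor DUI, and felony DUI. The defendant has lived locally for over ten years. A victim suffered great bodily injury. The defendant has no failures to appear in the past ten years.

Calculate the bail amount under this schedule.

$145000

Base amounts from the schedule: discharging a firearm $130500; misdemeanor DUI $6500; felony DUI $73000.
Stacking rule: highest base plus $9500 per additional charge. Highest is discharging a firearm at $130500; 2 additional charges → +$19000. Combined base = $149500.
Victim suffered great bodily injury (+$12500 flat): $149500 + $12500 = $162000.
Continuous local residence of ten or more years (−$10500 flat): $162000 − $10500 = $151500.
No failures to appear in the past ten years (−$6500 flat): $151500 − $6500 = $145000.
$145000 is within the $425000 maximum.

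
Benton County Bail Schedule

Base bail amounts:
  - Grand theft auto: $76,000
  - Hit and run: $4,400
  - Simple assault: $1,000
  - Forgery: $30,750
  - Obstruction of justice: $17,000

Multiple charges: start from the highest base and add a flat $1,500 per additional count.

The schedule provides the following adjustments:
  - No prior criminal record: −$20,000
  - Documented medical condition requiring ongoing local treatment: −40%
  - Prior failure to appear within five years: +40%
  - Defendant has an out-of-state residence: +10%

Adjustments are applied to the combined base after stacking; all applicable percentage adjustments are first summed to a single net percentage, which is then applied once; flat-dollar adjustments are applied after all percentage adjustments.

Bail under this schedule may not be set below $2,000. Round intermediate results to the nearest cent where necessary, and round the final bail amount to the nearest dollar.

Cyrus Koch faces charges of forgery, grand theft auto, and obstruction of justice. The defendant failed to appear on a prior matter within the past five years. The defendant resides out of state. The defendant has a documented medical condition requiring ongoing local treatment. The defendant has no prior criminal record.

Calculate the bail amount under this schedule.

$66,900

Base amounts from the schedule: forgery $30,750; grand theft auto $76,000; obstruction of justice $17,000.
Stacking rule: highest base plus $1,500 per additional charge. Highest is grand theft auto at $76,000; 2 additional charges → +$3,000. Combined base = $79,000.
Net percentage adjustment: −40% +40% +10% = +10%. $79,000 × 1.1 = $86,900.
No prior criminal record (−$20,000 flat): $86,900 − $20,000 = $66,900.
$66,900 is at or above the $2,000 minimum.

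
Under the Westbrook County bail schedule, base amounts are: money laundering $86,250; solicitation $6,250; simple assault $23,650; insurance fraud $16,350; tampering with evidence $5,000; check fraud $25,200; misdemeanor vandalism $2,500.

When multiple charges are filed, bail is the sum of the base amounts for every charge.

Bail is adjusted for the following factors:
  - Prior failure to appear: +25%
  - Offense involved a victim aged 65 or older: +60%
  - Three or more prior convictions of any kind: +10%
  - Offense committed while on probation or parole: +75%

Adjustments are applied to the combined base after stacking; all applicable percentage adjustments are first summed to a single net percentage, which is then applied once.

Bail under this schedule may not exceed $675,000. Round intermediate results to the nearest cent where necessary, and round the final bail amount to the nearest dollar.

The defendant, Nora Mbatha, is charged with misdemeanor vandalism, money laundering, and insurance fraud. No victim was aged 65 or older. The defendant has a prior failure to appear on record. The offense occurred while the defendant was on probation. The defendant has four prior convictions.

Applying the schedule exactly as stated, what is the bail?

$220,710

Base amounts from the schedule: misdemeanor vandalism $2,500; money laundering $86,250; insurance fraud $16,350.
Stacking rule: sum of all bases. $2,500 + $86,250 + $16,350 = $105,100.
Net percentage adjustment: +25% +10% +75% = +110%. $105,100 × 2.1 = $220,710.
$220,710 is within the $675,000 maximum.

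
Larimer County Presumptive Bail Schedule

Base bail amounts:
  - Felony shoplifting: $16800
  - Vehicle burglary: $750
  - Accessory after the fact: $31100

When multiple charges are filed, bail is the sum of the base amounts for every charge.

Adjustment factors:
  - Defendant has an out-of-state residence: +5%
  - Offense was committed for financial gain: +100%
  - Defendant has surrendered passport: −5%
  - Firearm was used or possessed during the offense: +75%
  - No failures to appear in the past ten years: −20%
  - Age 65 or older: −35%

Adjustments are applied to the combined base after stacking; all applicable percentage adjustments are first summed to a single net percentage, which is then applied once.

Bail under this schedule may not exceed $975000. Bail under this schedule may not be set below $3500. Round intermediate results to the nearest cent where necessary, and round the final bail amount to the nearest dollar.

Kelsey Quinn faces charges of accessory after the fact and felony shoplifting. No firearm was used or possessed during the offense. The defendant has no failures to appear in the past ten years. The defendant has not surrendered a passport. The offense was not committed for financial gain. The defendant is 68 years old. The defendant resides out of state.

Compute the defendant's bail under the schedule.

$23950

Base amounts from the schedule: accessory after the fact $31100; felony shoplifting $16800.
Stacking rule: sum of all bases. $31100 + $16800 = $47900.
Net percentage adjustment: +5% −20% −35% = −50%. $47900 × 0.5 = $23950.
$23950 is within the $975000 maximum.
$23950 is at or above the $3500 minimum.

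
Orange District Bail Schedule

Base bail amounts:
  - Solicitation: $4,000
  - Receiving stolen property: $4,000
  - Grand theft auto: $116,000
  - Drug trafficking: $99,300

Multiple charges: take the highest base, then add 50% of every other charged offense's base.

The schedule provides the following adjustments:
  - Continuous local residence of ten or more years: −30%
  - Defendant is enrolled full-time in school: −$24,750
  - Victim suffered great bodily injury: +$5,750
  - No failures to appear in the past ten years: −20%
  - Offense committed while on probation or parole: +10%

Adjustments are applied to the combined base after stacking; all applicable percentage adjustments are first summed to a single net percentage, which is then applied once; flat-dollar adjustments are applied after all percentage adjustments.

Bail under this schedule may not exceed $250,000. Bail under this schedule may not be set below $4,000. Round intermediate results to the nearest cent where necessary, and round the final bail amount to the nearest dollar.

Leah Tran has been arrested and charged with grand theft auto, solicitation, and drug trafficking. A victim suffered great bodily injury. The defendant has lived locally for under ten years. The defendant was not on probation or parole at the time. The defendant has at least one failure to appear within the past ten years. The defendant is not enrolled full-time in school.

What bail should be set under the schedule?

$173,400

Base amounts from the schedule: grand theft auto $116,000; solicitation $4,000; drug trafficking $99,300.
Stacking rule: highest base plus 50% of each additional charge. Highest is grand theft auto at $116,000. Additional: $4,000 × 50% = $2,000; $99,300 × 50% = $49,650. Combined base = $116,000 + $51,650 = $167,650.
Victim suffered great bodily injury (+$5,750 flat): $167,650 + $5,750 = $173,400.
$173,400 is within the $250,000 maximum.
$173,400 is at or above the $4,000 minimum.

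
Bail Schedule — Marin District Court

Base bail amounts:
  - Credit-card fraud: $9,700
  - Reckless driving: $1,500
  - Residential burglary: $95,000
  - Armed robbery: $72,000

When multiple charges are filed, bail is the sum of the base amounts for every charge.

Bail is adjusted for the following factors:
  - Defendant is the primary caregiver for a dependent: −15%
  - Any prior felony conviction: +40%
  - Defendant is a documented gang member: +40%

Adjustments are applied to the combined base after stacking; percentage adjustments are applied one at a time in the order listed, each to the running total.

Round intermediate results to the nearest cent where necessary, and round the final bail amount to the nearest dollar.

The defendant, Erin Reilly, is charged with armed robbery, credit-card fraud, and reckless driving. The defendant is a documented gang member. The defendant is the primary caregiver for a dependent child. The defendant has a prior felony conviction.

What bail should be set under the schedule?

$138,611

Base amounts from the schedule: armed robbery $72,000; credit-card fraud $9,700; reckless driving $1,500.
Stacking rule: sum of all bases. $72,000 + $9,700 + $1,500 = $83,200.
Defendant is the primary caregiver for a dependent (−15%): $83,200 × 0.85 = $70,720.
Any prior felony conviction (+40%): $70,720 × 1.4 = $99,008.
Defendant is a documented gang member (+40%): $99,008 × 1.4 = $138,611.20.
Rounded to the nearest dollar: $138,611.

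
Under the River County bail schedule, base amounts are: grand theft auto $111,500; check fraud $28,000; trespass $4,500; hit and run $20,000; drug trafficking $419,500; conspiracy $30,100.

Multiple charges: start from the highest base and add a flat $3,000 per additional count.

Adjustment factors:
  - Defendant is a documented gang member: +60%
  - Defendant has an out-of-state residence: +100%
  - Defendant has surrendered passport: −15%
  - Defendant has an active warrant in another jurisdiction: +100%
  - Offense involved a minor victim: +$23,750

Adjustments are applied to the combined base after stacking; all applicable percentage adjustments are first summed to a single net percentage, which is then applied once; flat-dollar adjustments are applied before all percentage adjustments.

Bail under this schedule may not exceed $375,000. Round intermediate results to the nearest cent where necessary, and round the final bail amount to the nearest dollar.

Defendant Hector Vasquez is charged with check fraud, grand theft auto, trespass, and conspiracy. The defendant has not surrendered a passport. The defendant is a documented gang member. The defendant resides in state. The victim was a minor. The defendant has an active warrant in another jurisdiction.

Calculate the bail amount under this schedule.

Base amounts from the schedule: check fraud $28,000; grand theft auto $111,500; trespass $4,500; conspiracy $30,100.
Stacking rule: highest base plus $3,000 per additional charge. Highest is grand theft auto at $111,500; 3 additional charges → +$9,000. Combined base = $120,500.
Offense involved a minor victim (+$23,750 flat): $120,500 + $23,750 = $144,250.
Net percentage adjustment: +60% +100% = +160%. $144,250 × 2.6 = $375,050.
Result $375,050 exceeds the maximum of $375,000; bail is capped at $375,000.

$375,000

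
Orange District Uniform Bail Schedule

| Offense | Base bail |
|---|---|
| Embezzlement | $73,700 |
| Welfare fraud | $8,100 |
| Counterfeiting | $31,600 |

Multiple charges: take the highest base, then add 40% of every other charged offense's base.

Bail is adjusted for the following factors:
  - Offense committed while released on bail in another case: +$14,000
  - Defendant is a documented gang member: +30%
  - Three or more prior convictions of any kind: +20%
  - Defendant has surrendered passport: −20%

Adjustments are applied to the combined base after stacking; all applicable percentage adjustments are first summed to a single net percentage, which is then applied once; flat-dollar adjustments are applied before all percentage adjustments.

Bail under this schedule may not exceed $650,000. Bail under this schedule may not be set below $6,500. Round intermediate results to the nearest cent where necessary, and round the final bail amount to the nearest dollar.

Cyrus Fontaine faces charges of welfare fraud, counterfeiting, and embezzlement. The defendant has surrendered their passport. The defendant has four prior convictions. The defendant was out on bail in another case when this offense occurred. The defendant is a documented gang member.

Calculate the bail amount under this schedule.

Base amounts from the schedule: welfare fraud $8,100; counterfeiting $31,600; embezzlement $73,700.
Stacking rule: highest base plus 40% of each additional charge. Highest is embezzlement at $73,700. Additional: $8,100 × 40% = $3,240; $31,600 × 40% = $12,640. Combined base = $73,700 + $15,880 = $89,580.
Offense committed while released on bail in another case (+$14,000 flat): $89,580 + $14,000 = $103,580.
Net percentage adjustment: +30% +20% −20% = +30%. $103,580 × 1.3 = $134,654.
$134,654 is within the $650,000 maximum.
$134,654 is at or above the $6,500 minimum.

$134,654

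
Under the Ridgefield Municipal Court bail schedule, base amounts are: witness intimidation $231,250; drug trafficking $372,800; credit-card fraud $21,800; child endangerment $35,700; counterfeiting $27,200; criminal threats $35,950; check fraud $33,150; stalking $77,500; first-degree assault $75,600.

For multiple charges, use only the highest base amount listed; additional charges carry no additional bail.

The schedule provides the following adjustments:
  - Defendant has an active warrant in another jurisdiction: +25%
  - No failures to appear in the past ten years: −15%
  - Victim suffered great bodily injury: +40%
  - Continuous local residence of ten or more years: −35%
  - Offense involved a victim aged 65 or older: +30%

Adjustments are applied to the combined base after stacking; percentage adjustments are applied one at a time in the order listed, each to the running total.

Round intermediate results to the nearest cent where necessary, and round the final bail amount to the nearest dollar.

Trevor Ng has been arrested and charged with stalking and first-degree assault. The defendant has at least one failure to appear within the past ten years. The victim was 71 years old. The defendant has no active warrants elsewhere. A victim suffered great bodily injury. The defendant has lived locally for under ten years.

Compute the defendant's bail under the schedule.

Base amounts from the schedule: stalking $77,500; first-degree assault $75,600.
Stacking rule: use the highest base only. Highest is stalking at $77,500. Combined base = $77,500.
Victim suffered great bodily injury (+40%): $77,500 × 1.4 = $108,500.
Offense involved a victim aged 65 or older (+30%): $108,500 × 1.3 = $141,050.

$141,050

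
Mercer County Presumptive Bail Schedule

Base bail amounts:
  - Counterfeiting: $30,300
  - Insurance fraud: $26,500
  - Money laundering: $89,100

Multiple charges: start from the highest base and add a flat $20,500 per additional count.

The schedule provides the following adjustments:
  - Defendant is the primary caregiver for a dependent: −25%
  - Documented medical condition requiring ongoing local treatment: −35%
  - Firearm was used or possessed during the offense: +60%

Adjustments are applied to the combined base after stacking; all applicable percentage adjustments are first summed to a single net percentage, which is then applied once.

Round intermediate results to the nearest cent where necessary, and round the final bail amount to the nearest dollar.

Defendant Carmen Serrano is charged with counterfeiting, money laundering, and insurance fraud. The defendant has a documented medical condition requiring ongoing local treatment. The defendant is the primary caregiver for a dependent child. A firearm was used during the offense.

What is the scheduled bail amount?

$130,100

Base amounts from the schedule: counterfeiting $30,300; money laundering $89,100; insurance fraud $26,500.
Stacking rule: highest base plus $20,500 per additional charge. Highest is money laundering at $89,100; 2 additional charges → +$41,000. Combined base = $130,100.
Net percentage adjustment: −25% −35% +60% = +0%. $130,100 × 1 = $130,100.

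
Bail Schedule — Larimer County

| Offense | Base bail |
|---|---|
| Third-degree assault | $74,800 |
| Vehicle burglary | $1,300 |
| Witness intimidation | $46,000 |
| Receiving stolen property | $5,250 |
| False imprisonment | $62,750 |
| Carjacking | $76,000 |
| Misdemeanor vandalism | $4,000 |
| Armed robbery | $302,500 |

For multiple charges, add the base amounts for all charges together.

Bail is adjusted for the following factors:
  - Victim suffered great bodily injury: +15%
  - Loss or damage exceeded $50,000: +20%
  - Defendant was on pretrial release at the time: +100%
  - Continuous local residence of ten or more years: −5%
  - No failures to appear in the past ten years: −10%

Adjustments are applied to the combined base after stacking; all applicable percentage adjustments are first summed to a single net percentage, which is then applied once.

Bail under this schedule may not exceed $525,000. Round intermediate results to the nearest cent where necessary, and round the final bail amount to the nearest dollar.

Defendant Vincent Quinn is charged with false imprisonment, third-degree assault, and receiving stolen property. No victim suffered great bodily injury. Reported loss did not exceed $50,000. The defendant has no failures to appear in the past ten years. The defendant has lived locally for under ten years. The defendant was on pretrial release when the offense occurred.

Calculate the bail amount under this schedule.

$271,320

Base amounts from the schedule: false imprisonment $62,750; third-degree assault $74,800; receiving stolen property $5,250.
Stacking rule: sum of all bases. $62,750 + $74,800 + $5,250 = $142,800.
Net percentage adjustment: +100% −10% = +90%. $142,800 × 1.9 = $271,320.
$271,320 is within the $525,000 maximum.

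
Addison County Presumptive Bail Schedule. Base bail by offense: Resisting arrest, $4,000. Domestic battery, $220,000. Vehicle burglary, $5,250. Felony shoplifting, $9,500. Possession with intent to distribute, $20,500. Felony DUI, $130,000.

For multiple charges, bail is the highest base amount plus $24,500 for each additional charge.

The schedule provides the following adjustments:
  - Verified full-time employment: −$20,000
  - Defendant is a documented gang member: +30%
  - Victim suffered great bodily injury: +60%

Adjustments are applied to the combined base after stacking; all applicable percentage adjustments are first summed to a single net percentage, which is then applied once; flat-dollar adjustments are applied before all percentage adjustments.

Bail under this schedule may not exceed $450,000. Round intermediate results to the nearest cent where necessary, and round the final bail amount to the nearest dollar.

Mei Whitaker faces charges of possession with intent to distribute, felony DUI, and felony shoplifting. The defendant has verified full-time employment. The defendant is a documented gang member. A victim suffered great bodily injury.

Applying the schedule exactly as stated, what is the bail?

Base amounts from the schedule: possession with intent to distribute $20,500; felony DUI $130,000; felony shoplifting $9,500.
Stacking rule: highest base plus $24,500 per additional charge. Highest is felony DUI at $130,000; 2 additional charges → +$49,000. Combined base = $179,000.
Verified full-time employment (−$20,000 flat): $179,000 − $20,000 = $159,000.
Net percentage adjustment: +30% +60% = +90%. $159,000 × 1.9 = $302,100.
$302,100 is within the $450,000 maximum.

$302,100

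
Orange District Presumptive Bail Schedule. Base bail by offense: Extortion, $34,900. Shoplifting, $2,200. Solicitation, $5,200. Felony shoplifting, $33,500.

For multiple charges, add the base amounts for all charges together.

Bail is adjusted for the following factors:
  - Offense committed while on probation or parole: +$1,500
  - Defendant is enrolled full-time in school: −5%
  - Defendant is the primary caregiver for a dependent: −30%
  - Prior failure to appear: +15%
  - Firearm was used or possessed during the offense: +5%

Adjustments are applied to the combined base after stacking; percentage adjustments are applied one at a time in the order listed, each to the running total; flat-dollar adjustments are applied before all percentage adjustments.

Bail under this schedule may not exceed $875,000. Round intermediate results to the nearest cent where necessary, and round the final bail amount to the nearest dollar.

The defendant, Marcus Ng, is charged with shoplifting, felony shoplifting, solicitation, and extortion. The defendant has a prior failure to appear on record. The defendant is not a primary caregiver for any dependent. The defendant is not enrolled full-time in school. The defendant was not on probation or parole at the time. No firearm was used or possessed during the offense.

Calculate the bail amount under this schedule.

$87,170

Base amounts from the schedule: shoplifting $2,200; felony shoplifting $33,500; solicitation $5,200; extortion $34,900.
Stacking rule: sum of all bases. $2,200 + $33,500 + $5,200 + $34,900 = $75,800.
Prior failure to appear (+15%): $75,800 × 1.15 = $87,170.
$87,170 is within the $875,000 maximum.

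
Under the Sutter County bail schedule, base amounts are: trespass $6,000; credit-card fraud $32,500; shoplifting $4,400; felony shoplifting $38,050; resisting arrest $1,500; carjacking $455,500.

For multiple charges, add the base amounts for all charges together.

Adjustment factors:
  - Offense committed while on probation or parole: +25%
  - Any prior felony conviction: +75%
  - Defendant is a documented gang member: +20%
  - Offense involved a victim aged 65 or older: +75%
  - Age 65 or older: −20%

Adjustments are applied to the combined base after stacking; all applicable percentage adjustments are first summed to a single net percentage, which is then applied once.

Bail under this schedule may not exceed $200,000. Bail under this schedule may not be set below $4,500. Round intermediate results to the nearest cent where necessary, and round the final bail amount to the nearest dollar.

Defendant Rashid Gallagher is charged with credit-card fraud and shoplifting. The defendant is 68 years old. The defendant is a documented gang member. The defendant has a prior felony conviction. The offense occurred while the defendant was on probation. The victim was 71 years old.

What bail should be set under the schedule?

Base amounts from the schedule: credit-card fraud $32,500; shoplifting $4,400.
Stacking rule: sum of all bases. $32,500 + $4,400 = $36,900.
Net percentage adjustment: +25% +75% +20% +75% −20% = +175%. $36,900 × 2.75 = $101,475.
$101,475 is within the $200,000 maximum.
$101,475 is at or above the $4,500 minimum.

$101,475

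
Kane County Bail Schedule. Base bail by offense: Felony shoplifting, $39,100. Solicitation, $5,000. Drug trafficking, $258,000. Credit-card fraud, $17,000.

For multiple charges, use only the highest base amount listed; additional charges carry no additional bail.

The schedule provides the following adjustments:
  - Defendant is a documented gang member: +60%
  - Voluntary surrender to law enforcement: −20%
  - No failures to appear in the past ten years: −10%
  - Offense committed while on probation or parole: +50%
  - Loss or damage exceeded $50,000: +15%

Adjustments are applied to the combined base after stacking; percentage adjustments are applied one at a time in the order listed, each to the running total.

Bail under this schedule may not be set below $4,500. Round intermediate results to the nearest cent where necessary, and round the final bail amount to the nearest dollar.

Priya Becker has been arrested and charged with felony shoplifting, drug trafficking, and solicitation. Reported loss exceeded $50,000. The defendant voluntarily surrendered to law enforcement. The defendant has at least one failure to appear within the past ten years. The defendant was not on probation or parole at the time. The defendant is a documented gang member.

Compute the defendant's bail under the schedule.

Base amounts from the schedule: felony shoplifting $39,100; drug trafficking $258,000; solicitation $5,000.
Stacking rule: use the highest base only. Highest is drug trafficking at $258,000. Combined base = $258,000.
Defendant is a documented gang member (+60%): $258,000 × 1.6 = $412,800.
Voluntary surrender to law enforcement (−20%): $412,800 × 0.8 = $330,240.
Loss or damage exceeded $50,000 (+15%): $330,240 × 1.15 = $379,776.
$379,776 is at or above the $4,500 minimum.

$379,776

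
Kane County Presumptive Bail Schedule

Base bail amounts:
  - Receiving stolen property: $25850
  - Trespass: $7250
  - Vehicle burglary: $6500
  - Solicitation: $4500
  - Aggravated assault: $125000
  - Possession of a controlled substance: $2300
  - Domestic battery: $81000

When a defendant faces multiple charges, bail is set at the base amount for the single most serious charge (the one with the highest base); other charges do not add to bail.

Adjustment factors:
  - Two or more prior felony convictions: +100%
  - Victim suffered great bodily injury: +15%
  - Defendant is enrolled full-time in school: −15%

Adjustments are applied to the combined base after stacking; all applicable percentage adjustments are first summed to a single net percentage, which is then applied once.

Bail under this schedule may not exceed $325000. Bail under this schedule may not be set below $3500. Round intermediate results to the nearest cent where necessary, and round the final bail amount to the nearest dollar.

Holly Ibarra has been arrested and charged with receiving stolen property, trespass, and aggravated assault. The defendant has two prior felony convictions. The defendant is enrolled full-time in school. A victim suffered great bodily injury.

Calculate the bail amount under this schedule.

Base amounts from the schedule: receiving stolen property $25850; trespass $7250; aggravated assault $125000.
Stacking rule: use the highest base only. Highest is aggravated assault at $125000. Combined base = $125000.
Net percentage adjustment: +100% +15% −15% = +100%. $125000 × 2 = $250000.
$250000 is within the $325000 maximum.
$250000 is at or above the $3500 minimum.

$250000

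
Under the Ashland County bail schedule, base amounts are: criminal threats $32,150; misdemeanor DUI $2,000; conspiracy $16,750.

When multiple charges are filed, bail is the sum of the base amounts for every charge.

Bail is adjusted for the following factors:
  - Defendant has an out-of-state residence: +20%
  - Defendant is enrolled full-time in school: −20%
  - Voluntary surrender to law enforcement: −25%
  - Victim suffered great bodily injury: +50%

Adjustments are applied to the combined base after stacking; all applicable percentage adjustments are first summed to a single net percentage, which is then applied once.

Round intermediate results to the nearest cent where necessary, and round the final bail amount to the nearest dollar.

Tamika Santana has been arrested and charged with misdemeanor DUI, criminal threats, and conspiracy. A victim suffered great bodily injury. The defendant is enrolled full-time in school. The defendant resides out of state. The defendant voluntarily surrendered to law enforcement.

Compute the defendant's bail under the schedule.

$63,625

Base amounts from the schedule: misdemeanor DUI $2,000; criminal threats $32,150; conspiracy $16,750.
Stacking rule: sum of all bases. $2,000 + $32,150 + $16,750 = $50,900.
Net percentage adjustment: +20% −20% −25% +50% = +25%. $50,900 × 1.25 = $63,625.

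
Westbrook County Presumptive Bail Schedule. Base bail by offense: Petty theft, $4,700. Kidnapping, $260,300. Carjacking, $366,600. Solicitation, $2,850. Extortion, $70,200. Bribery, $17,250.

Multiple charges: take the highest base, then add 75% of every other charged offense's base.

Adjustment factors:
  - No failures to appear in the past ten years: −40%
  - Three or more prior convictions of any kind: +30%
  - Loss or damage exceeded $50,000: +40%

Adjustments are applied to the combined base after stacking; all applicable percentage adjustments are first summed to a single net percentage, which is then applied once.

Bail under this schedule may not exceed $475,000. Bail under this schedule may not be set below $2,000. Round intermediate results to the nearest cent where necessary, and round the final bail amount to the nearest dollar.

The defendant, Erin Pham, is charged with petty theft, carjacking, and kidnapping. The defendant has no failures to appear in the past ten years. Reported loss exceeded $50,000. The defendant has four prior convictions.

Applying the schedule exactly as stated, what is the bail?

$475,000

Base amounts from the schedule: petty theft $4,700; carjacking $366,600; kidnapping $260,300.
Stacking rule: highest base plus 75% of each additional charge. Highest is carjacking at $366,600. Additional: $4,700 × 75% = $3,525; $260,300 × 75% = $195,225. Combined base = $366,600 + $198,750 = $565,350.
Net percentage adjustment: −40% +30% +40% = +30%. $565,350 × 1.3 = $734,955.
Result $734,955 exceeds the maximum of $475,000; bail is capped at $475,000.
$475,000 is at or above the $2,000 minimum.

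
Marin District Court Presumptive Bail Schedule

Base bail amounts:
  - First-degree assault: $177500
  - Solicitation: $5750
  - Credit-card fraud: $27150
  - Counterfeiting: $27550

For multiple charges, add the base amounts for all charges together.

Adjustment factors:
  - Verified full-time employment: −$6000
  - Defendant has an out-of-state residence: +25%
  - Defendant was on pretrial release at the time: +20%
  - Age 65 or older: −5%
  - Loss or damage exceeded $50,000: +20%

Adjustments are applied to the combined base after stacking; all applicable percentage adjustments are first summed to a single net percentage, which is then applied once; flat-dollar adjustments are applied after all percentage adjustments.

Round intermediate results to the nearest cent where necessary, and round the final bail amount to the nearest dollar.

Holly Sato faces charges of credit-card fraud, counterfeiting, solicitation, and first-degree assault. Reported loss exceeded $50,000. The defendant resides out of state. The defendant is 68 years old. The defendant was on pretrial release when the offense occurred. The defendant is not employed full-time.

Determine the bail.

Base amounts from the schedule: credit-card fraud $27150; counterfeiting $27550; solicitation $5750; first-degree assault $177500.
Stacking rule: sum of all bases. $27150 + $27550 + $5750 + $177500 = $237950.
Net percentage adjustment: +25% +20% −5% +20% = +60%. $237950 × 1.6 = $380720.

$380720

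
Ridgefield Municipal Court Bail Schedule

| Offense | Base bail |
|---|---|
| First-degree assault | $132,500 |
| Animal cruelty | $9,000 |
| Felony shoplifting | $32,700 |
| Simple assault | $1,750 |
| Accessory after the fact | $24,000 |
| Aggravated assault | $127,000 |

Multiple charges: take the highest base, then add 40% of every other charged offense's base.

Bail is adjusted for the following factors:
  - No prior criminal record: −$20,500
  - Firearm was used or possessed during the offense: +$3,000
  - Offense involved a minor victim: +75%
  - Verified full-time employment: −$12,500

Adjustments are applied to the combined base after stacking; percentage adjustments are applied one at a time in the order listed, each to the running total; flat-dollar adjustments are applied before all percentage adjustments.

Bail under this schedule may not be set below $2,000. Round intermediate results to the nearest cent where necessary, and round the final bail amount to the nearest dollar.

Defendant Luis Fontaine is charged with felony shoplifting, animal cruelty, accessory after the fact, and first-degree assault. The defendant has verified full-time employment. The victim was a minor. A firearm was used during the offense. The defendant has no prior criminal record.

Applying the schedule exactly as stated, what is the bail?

$225,365

Base amounts from the schedule: felony shoplifting $32,700; animal cruelty $9,000; accessory after the fact $24,000; first-degree assault $132,500.
Stacking rule: highest base plus 40% of each additional charge. Highest is first-degree assault at $132,500. Additional: $32,700 × 40% = $13,080; $9,000 × 40% = $3,600; $24,000 × 40% = $9,600. Combined base = $132,500 + $26,280 = $158,780.
No prior criminal record (−$20,500 flat): $158,780 − $20,500 = $138,280.
Firearm was used or possessed during the offense (+$3,000 flat): $138,280 + $3,000 = $141,280.
Verified full-time employment (−$12,500 flat): $141,280 − $12,500 = $128,780.
Offense involved a minor victim (+75%): $128,780 × 1.75 = $225,365.
$225,365 is at or above the $2,000 minimum.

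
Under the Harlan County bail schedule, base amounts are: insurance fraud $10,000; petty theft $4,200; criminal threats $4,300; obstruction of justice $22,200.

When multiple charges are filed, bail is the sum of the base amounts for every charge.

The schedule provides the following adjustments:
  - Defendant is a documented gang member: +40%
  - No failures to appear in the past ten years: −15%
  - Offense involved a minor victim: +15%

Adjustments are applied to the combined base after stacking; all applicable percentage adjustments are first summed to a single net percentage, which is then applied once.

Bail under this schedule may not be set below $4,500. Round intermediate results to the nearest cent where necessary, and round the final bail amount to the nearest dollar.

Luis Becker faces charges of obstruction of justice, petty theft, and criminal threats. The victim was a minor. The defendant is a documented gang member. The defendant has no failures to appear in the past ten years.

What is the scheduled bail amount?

$42,980

Base amounts from the schedule: obstruction of justice $22,200; petty theft $4,200; criminal threats $4,300.
Stacking rule: sum of all bases. $22,200 + $4,200 + $4,300 = $30,700.
Net percentage adjustment: +40% −15% +15% = +40%. $30,700 × 1.4 = $42,980.
$42,980 is at or above the $4,500 minimum.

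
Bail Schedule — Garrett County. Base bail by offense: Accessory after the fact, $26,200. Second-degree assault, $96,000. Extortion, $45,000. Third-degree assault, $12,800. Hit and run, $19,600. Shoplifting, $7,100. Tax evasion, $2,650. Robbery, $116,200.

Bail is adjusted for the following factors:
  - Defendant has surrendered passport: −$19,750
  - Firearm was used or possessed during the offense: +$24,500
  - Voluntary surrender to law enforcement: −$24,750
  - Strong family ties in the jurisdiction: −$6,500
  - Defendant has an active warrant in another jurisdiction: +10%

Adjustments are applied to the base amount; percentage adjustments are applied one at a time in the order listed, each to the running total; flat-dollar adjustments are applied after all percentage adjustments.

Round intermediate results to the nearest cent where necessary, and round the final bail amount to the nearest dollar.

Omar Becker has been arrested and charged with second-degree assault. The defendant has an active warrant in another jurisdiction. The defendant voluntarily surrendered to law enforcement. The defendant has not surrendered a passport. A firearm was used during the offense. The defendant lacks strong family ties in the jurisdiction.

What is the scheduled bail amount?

$105,350

Base amounts from the schedule: second-degree assault $96,000.
Single charge. Combined base = $96,000.
Defendant has an active warrant in another jurisdiction (+10%): $96,000 × 1.1 = $105,600.
Firearm was used or possessed during the offense (+$24,500 flat): $105,600 + $24,500 = $130,100.
Voluntary surrender to law enforcement (−$24,750 flat): $130,100 − $24,750 = $105,350.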